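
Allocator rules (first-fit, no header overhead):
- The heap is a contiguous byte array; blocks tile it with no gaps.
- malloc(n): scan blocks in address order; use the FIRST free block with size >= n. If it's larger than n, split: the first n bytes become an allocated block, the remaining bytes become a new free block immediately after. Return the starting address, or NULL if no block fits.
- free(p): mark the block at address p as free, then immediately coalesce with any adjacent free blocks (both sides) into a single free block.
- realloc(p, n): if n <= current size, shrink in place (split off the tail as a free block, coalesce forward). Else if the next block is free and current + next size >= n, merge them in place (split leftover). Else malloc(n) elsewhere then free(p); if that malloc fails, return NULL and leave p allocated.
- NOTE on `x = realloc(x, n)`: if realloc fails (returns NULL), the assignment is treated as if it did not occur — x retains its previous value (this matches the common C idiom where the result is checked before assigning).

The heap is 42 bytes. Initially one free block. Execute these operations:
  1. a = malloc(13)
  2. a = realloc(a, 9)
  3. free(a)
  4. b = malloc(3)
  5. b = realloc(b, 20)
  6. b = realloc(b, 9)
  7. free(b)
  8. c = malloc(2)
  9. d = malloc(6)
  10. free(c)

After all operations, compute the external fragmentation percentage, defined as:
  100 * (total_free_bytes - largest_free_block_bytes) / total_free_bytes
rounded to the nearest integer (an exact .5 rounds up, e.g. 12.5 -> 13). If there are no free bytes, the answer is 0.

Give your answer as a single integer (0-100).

Op 1: a = malloc(13) -> a = 0; heap: [0-12 ALLOC][13-41 FREE]
Op 2: a = realloc(a, 9) -> a = 0; heap: [0-8 ALLOC][9-41 FREE]
Op 3: free(a) -> (freed a); heap: [0-41 FREE]
Op 4: b = malloc(3) -> b = 0; heap: [0-2 ALLOC][3-41 FREE]
Op 5: b = realloc(b, 20) -> b = 0; heap: [0-19 ALLOC][20-41 FREE]
Op 6: b = realloc(b, 9) -> b = 0; heap: [0-8 ALLOC][9-41 FREE]
Op 7: free(b) -> (freed b); heap: [0-41 FREE]
Op 8: c = malloc(2) -> c = 0; heap: [0-1 ALLOC][2-41 FREE]
Op 9: d = malloc(6) -> d = 2; heap: [0-1 ALLOC][2-7 ALLOC][8-41 FREE]
Op 10: free(c) -> (freed c); heap: [0-1 FREE][2-7 ALLOC][8-41 FREE]
Free blocks: [2 34] total_free=36 largest=34 -> 100*(36-34)/36 = 200/36 ≈ 5.556 -> rounds to 6

Answer: 6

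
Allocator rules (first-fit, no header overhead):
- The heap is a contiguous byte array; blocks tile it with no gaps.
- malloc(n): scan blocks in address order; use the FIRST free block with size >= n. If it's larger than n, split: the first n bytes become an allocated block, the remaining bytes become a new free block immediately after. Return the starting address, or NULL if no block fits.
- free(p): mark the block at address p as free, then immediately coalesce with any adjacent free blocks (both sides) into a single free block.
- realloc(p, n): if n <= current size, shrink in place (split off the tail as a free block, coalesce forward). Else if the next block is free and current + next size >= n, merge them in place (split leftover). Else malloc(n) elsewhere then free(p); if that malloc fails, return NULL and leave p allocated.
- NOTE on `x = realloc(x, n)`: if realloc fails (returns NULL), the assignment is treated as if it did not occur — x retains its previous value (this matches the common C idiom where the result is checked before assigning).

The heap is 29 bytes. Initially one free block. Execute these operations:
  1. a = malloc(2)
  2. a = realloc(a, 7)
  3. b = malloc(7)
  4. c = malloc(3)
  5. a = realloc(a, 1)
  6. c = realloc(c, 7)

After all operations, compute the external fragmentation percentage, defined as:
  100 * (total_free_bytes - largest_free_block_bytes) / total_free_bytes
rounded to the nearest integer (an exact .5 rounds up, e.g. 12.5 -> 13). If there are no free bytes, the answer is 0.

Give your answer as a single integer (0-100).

Answer: 43

Derivation:
Op 1: a = malloc(2) -> a = 0; heap: [0-1 ALLOC][2-28 FREE]
Op 2: a = realloc(a, 7) -> a = 0; heap: [0-6 ALLOC][7-28 FREE]
Op 3: b = malloc(7) -> b = 7; heap: [0-6 ALLOC][7-13 ALLOC][14-28 FREE]
Op 4: c = malloc(3) -> c = 14; heap: [0-6 ALLOC][7-13 ALLOC][14-16 ALLOC][17-28 FREE]
Op 5: a = realloc(a, 1) -> a = 0; heap: [0-0 ALLOC][1-6 FREE][7-13 ALLOC][14-16 ALLOC][17-28 FREE]
Op 6: c = realloc(c, 7) -> c = 14; heap: [0-0 ALLOC][1-6 FREE][7-13 ALLOC][14-20 ALLOC][21-28 FREE]
Free blocks: [6 8] total_free=14 largest=8 -> 100*(14-8)/14 = 600/14 ≈ 42.857 -> rounds to 43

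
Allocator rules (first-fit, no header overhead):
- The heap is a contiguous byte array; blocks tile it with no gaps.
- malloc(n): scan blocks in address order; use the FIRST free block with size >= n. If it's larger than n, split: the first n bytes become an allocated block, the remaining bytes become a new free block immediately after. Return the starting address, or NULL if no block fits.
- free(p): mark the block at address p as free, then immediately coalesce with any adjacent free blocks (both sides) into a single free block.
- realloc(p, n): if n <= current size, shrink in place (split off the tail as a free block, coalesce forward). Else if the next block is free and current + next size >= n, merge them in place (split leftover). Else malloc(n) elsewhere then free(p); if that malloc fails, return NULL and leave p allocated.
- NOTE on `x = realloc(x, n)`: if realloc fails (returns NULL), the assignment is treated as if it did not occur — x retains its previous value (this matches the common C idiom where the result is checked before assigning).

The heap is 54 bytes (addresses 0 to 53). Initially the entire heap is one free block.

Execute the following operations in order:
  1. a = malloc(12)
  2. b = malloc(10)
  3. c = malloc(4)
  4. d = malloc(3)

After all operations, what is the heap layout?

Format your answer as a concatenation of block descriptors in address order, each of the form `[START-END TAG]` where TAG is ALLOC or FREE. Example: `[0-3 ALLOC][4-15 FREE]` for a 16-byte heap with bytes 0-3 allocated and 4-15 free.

Op 1: a = malloc(12) -> a = 0; heap: [0-11 ALLOC][12-53 FREE]
Op 2: b = malloc(10) -> b = 12; heap: [0-11 ALLOC][12-21 ALLOC][22-53 FREE]
Op 3: c = malloc(4) -> c = 22; heap: [0-11 ALLOC][12-21 ALLOC][22-25 ALLOC][26-53 FREE]
Op 4: d = malloc(3) -> d = 26; heap: [0-11 ALLOC][12-21 ALLOC][22-25 ALLOC][26-28 ALLOC][29-53 FREE]

Answer: [0-11 ALLOC][12-21 ALLOC][22-25 ALLOC][26-28 ALLOC][29-53 FREE]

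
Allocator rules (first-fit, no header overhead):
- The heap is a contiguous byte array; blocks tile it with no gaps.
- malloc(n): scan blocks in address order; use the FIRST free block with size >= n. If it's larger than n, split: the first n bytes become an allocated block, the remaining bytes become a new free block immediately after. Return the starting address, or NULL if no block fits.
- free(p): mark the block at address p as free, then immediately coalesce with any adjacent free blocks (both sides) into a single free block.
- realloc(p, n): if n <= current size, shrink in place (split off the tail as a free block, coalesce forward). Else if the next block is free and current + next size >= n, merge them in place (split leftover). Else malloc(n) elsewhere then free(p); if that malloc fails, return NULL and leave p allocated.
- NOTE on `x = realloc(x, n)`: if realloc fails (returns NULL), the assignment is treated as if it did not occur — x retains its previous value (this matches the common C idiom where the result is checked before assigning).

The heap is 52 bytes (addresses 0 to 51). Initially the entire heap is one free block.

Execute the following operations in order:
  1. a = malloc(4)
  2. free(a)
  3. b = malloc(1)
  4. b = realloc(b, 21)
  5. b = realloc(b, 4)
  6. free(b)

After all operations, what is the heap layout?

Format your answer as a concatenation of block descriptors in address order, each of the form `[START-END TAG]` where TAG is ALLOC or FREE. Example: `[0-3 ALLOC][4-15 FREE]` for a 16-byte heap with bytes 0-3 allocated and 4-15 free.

Answer: [0-51 FREE]

Derivation:
Op 1: a = malloc(4) -> a = 0; heap: [0-3 ALLOC][4-51 FREE]
Op 2: free(a) -> (freed a); heap: [0-51 FREE]
Op 3: b = malloc(1) -> b = 0; heap: [0-0 ALLOC][1-51 FREE]
Op 4: b = realloc(b, 21) -> b = 0; heap: [0-20 ALLOC][21-51 FREE]
Op 5: b = realloc(b, 4) -> b = 0; heap: [0-3 ALLOC][4-51 FREE]
Op 6: free(b) -> (freed b); heap: [0-51 FREE]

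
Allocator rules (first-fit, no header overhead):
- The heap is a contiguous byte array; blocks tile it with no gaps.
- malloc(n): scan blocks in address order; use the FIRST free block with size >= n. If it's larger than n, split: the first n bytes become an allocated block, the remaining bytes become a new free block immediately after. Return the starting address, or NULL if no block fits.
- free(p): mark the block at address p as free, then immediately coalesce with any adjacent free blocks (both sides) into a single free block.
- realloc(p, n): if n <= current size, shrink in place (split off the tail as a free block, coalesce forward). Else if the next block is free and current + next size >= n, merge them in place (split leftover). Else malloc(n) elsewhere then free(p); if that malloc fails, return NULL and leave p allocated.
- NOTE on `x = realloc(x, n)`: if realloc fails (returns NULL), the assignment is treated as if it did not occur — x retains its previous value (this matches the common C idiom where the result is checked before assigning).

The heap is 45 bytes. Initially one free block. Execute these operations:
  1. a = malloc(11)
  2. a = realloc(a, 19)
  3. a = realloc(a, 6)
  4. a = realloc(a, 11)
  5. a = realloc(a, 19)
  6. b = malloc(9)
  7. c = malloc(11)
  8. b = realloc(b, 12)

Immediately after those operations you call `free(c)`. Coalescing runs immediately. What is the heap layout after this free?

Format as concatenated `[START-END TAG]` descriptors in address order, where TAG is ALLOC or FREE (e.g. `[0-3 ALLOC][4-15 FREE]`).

Answer: [0-18 ALLOC][19-27 ALLOC][28-44 FREE]

Derivation:
Op 1: a = malloc(11) -> a = 0; heap: [0-10 ALLOC][11-44 FREE]
Op 2: a = realloc(a, 19) -> a = 0; heap: [0-18 ALLOC][19-44 FREE]
Op 3: a = realloc(a, 6) -> a = 0; heap: [0-5 ALLOC][6-44 FREE]
Op 4: a = realloc(a, 11) -> a = 0; heap: [0-10 ALLOC][11-44 FREE]
Op 5: a = realloc(a, 19) -> a = 0; heap: [0-18 ALLOC][19-44 FREE]
Op 6: b = malloc(9) -> b = 19; heap: [0-18 ALLOC][19-27 ALLOC][28-44 FREE]
Op 7: c = malloc(11) -> c = 28; heap: [0-18 ALLOC][19-27 ALLOC][28-38 ALLOC][39-44 FREE]
Op 8: b = realloc(b, 12) -> NULL (b unchanged); heap: [0-18 ALLOC][19-27 ALLOC][28-38 ALLOC][39-44 FREE]
free(c): c = 28 -> block [28-38 ALLOC]; mark free, coalesce with adjacent free neighbors -> [0-18 ALLOC][19-27 ALLOC][28-44 FREE]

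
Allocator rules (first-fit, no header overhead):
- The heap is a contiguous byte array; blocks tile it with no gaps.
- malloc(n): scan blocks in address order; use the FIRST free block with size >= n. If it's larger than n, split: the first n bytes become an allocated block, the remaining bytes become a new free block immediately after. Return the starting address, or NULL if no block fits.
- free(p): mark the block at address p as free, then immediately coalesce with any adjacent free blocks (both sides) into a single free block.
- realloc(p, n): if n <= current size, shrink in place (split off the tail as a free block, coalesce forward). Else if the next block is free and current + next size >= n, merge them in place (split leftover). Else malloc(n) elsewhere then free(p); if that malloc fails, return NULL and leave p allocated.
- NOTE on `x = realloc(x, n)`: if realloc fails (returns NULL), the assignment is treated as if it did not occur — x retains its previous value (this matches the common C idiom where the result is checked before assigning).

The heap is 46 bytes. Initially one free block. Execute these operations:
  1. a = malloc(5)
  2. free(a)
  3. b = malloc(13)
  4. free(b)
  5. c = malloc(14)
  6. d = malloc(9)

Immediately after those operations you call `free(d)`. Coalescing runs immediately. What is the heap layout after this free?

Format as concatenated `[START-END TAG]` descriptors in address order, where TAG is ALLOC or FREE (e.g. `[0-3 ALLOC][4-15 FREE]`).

Answer: [0-13 ALLOC][14-45 FREE]

Derivation:
Op 1: a = malloc(5) -> a = 0; heap: [0-4 ALLOC][5-45 FREE]
Op 2: free(a) -> (freed a); heap: [0-45 FREE]
Op 3: b = malloc(13) -> b = 0; heap: [0-12 ALLOC][13-45 FREE]
Op 4: free(b) -> (freed b); heap: [0-45 FREE]
Op 5: c = malloc(14) -> c = 0; heap: [0-13 ALLOC][14-45 FREE]
Op 6: d = malloc(9) -> d = 14; heap: [0-13 ALLOC][14-22 ALLOC][23-45 FREE]
free(d): d = 14 -> block [14-22 ALLOC]; mark free, coalesce with adjacent free neighbors -> [0-13 ALLOC][14-45 FREE]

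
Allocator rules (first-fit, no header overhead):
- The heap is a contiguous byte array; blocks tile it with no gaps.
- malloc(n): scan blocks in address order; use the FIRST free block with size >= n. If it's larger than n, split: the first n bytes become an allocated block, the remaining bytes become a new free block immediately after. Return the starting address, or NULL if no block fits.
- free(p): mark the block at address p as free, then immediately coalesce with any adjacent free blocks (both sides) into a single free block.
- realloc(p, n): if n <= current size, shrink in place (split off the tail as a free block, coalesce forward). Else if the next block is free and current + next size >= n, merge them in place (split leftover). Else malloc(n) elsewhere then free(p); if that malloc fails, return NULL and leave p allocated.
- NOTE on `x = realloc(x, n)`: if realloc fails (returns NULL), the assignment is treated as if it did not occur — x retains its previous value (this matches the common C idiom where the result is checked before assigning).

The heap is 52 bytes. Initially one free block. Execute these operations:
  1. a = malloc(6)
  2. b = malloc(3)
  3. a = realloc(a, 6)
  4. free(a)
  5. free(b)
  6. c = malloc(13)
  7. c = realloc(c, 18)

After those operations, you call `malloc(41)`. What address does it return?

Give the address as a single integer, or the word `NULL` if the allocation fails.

Answer: NULL

Derivation:
Op 1: a = malloc(6) -> a = 0; heap: [0-5 ALLOC][6-51 FREE]
Op 2: b = malloc(3) -> b = 6; heap: [0-5 ALLOC][6-8 ALLOC][9-51 FREE]
Op 3: a = realloc(a, 6) -> a = 0; heap: [0-5 ALLOC][6-8 ALLOC][9-51 FREE]
Op 4: free(a) -> (freed a); heap: [0-5 FREE][6-8 ALLOC][9-51 FREE]
Op 5: free(b) -> (freed b); heap: [0-51 FREE]
Op 6: c = malloc(13) -> c = 0; heap: [0-12 ALLOC][13-51 FREE]
Op 7: c = realloc(c, 18) -> c = 0; heap: [0-17 ALLOC][18-51 FREE]
malloc(41): first-fit scan over [0-17 ALLOC][18-51 FREE] -> NULL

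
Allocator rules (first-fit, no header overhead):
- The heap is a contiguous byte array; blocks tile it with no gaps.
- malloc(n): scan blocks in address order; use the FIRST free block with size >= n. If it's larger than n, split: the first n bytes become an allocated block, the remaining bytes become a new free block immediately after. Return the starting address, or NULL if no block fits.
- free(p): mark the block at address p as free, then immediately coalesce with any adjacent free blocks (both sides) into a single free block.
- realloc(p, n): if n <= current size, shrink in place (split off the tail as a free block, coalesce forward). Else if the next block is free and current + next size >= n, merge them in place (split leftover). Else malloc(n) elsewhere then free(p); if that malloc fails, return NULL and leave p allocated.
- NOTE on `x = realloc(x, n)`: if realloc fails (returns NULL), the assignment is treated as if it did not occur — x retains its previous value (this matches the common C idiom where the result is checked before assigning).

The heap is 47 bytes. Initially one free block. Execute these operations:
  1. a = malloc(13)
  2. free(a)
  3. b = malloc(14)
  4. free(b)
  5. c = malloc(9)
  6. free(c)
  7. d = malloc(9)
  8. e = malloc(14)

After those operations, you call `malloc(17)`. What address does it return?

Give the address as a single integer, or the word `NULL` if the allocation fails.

Answer: 23

Derivation:
Op 1: a = malloc(13) -> a = 0; heap: [0-12 ALLOC][13-46 FREE]
Op 2: free(a) -> (freed a); heap: [0-46 FREE]
Op 3: b = malloc(14) -> b = 0; heap: [0-13 ALLOC][14-46 FREE]
Op 4: free(b) -> (freed b); heap: [0-46 FREE]
Op 5: c = malloc(9) -> c = 0; heap: [0-8 ALLOC][9-46 FREE]
Op 6: free(c) -> (freed c); heap: [0-46 FREE]
Op 7: d = malloc(9) -> d = 0; heap: [0-8 ALLOC][9-46 FREE]
Op 8: e = malloc(14) -> e = 9; heap: [0-8 ALLOC][9-22 ALLOC][23-46 FREE]
malloc(17): first-fit scan over [0-8 ALLOC][9-22 ALLOC][23-46 FREE] -> 23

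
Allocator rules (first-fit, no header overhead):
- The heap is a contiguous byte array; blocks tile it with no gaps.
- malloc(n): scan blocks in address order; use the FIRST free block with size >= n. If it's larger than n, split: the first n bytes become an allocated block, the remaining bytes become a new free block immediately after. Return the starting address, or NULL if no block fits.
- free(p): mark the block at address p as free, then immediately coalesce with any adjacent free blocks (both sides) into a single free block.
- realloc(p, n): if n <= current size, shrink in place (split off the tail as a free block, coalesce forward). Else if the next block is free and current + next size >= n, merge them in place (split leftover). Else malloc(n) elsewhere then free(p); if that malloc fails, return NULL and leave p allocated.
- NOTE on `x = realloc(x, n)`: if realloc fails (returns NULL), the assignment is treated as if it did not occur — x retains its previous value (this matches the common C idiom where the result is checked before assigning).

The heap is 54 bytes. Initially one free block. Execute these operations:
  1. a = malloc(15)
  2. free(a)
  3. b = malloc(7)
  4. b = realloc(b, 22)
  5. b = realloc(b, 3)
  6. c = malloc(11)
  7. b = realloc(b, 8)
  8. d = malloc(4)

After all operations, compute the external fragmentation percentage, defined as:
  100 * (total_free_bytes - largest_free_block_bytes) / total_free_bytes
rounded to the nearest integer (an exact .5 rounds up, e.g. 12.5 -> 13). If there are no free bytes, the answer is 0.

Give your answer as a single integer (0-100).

Answer: 10

Derivation:
Op 1: a = malloc(15) -> a = 0; heap: [0-14 ALLOC][15-53 FREE]
Op 2: free(a) -> (freed a); heap: [0-53 FREE]
Op 3: b = malloc(7) -> b = 0; heap: [0-6 ALLOC][7-53 FREE]
Op 4: b = realloc(b, 22) -> b = 0; heap: [0-21 ALLOC][22-53 FREE]
Op 5: b = realloc(b, 3) -> b = 0; heap: [0-2 ALLOC][3-53 FREE]
Op 6: c = malloc(11) -> c = 3; heap: [0-2 ALLOC][3-13 ALLOC][14-53 FREE]
Op 7: b = realloc(b, 8) -> b = 14; heap: [0-2 FREE][3-13 ALLOC][14-21 ALLOC][22-53 FREE]
Op 8: d = malloc(4) -> d = 22; heap: [0-2 FREE][3-13 ALLOC][14-21 ALLOC][22-25 ALLOC][26-53 FREE]
Free blocks: [3 28] total_free=31 largest=28 -> 100*(31-28)/31 = 300/31 ≈ 9.677 -> rounds to 10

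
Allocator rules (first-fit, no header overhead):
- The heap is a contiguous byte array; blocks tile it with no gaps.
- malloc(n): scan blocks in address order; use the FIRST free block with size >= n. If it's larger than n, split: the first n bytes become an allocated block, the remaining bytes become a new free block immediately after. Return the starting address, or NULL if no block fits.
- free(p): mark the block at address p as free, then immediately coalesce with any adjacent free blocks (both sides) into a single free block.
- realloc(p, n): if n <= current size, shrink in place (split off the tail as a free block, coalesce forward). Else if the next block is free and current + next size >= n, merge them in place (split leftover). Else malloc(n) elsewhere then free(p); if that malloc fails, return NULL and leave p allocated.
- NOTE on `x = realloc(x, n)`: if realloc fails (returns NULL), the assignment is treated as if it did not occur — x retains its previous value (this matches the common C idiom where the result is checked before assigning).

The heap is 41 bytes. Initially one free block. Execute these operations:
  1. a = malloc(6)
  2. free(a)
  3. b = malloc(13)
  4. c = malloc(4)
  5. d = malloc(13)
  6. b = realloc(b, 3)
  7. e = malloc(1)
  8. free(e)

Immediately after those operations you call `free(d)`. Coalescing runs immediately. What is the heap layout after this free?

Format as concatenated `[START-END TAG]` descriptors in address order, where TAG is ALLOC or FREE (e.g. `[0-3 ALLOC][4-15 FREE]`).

Op 1: a = malloc(6) -> a = 0; heap: [0-5 ALLOC][6-40 FREE]
Op 2: free(a) -> (freed a); heap: [0-40 FREE]
Op 3: b = malloc(13) -> b = 0; heap: [0-12 ALLOC][13-40 FREE]
Op 4: c = malloc(4) -> c = 13; heap: [0-12 ALLOC][13-16 ALLOC][17-40 FREE]
Op 5: d = malloc(13) -> d = 17; heap: [0-12 ALLOC][13-16 ALLOC][17-29 ALLOC][30-40 FREE]
Op 6: b = realloc(b, 3) -> b = 0; heap: [0-2 ALLOC][3-12 FREE][13-16 ALLOC][17-29 ALLOC][30-40 FREE]
Op 7: e = malloc(1) -> e = 3; heap: [0-2 ALLOC][3-3 ALLOC][4-12 FREE][13-16 ALLOC][17-29 ALLOC][30-40 FREE]
Op 8: free(e) -> (freed e); heap: [0-2 ALLOC][3-12 FREE][13-16 ALLOC][17-29 ALLOC][30-40 FREE]
free(d): d = 17 -> block [17-29 ALLOC]; mark free, coalesce with adjacent free neighbors -> [0-2 ALLOC][3-12 FREE][13-16 ALLOC][17-40 FREE]

Answer: [0-2 ALLOC][3-12 FREE][13-16 ALLOC][17-40 FREE]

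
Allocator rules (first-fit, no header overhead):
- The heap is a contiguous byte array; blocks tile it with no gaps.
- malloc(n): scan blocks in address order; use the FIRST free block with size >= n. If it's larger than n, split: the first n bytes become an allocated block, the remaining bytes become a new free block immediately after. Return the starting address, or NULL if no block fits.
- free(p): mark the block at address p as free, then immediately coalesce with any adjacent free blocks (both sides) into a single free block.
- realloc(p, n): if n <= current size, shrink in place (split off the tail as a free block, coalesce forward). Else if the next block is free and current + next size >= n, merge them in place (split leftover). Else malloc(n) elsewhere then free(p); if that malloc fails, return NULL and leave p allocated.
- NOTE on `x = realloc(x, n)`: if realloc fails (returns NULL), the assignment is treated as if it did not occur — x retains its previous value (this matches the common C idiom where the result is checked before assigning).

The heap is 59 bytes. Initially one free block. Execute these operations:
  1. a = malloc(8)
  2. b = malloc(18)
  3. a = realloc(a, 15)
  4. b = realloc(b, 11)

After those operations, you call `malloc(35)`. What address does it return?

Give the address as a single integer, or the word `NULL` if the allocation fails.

Op 1: a = malloc(8) -> a = 0; heap: [0-7 ALLOC][8-58 FREE]
Op 2: b = malloc(18) -> b = 8; heap: [0-7 ALLOC][8-25 ALLOC][26-58 FREE]
Op 3: a = realloc(a, 15) -> a = 26; heap: [0-7 FREE][8-25 ALLOC][26-40 ALLOC][41-58 FREE]
Op 4: b = realloc(b, 11) -> b = 8; heap: [0-7 FREE][8-18 ALLOC][19-25 FREE][26-40 ALLOC][41-58 FREE]
malloc(35): first-fit scan over [0-7 FREE][8-18 ALLOC][19-25 FREE][26-40 ALLOC][41-58 FREE] -> NULL

Answer: NULL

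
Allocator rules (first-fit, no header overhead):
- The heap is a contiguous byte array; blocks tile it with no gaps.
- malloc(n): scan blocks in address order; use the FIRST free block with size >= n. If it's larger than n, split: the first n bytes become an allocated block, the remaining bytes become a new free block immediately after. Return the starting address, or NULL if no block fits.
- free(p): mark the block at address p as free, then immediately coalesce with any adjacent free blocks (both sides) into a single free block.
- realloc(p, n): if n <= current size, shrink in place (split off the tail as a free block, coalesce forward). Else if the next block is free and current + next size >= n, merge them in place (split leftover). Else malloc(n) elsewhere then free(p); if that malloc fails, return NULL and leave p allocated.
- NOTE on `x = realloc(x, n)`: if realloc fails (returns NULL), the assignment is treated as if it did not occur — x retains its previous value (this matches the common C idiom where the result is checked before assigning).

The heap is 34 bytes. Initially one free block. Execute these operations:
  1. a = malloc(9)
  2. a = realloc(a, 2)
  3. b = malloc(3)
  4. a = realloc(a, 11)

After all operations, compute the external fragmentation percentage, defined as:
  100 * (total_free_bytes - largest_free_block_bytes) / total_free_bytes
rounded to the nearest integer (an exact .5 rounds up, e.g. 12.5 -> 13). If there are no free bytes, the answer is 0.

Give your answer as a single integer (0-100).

Op 1: a = malloc(9) -> a = 0; heap: [0-8 ALLOC][9-33 FREE]
Op 2: a = realloc(a, 2) -> a = 0; heap: [0-1 ALLOC][2-33 FREE]
Op 3: b = malloc(3) -> b = 2; heap: [0-1 ALLOC][2-4 ALLOC][5-33 FREE]
Op 4: a = realloc(a, 11) -> a = 5; heap: [0-1 FREE][2-4 ALLOC][5-15 ALLOC][16-33 FREE]
Free blocks: [2 18] total_free=20 largest=18 -> 100*(20-18)/20 = 200/20 = 10

Answer: 10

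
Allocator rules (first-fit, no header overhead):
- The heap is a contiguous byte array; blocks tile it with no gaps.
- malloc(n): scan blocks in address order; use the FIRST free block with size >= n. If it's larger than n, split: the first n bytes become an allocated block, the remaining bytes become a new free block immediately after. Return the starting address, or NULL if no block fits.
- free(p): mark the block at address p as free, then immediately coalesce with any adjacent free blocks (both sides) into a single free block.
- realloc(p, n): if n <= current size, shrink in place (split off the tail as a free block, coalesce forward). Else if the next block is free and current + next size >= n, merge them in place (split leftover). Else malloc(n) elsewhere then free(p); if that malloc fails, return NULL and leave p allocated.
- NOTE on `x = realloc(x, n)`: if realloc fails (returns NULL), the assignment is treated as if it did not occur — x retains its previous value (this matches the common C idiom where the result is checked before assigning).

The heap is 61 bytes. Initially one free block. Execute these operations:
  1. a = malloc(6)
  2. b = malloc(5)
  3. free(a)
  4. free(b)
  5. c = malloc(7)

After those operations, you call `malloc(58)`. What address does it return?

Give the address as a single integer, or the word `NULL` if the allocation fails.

Answer: NULL

Derivation:
Op 1: a = malloc(6) -> a = 0; heap: [0-5 ALLOC][6-60 FREE]
Op 2: b = malloc(5) -> b = 6; heap: [0-5 ALLOC][6-10 ALLOC][11-60 FREE]
Op 3: free(a) -> (freed a); heap: [0-5 FREE][6-10 ALLOC][11-60 FREE]
Op 4: free(b) -> (freed b); heap: [0-60 FREE]
Op 5: c = malloc(7) -> c = 0; heap: [0-6 ALLOC][7-60 FREE]
malloc(58): first-fit scan over [0-6 ALLOC][7-60 FREE] -> NULL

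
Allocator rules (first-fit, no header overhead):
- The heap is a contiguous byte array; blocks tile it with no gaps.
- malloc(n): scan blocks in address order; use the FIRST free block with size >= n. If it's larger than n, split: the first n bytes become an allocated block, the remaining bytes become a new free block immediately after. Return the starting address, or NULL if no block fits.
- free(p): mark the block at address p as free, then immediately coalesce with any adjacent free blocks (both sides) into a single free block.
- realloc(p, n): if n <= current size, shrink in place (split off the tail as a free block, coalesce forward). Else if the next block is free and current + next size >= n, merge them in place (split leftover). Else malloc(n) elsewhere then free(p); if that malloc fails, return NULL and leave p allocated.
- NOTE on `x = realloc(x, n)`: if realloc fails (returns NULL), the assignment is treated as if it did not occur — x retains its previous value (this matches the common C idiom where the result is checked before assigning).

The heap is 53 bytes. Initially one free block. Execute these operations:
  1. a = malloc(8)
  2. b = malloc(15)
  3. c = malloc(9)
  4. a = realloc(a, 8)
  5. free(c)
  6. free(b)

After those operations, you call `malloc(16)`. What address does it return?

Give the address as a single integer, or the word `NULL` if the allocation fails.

Op 1: a = malloc(8) -> a = 0; heap: [0-7 ALLOC][8-52 FREE]
Op 2: b = malloc(15) -> b = 8; heap: [0-7 ALLOC][8-22 ALLOC][23-52 FREE]
Op 3: c = malloc(9) -> c = 23; heap: [0-7 ALLOC][8-22 ALLOC][23-31 ALLOC][32-52 FREE]
Op 4: a = realloc(a, 8) -> a = 0; heap: [0-7 ALLOC][8-22 ALLOC][23-31 ALLOC][32-52 FREE]
Op 5: free(c) -> (freed c); heap: [0-7 ALLOC][8-22 ALLOC][23-52 FREE]
Op 6: free(b) -> (freed b); heap: [0-7 ALLOC][8-52 FREE]
malloc(16): first-fit scan over [0-7 ALLOC][8-52 FREE] -> 8

Answer: 8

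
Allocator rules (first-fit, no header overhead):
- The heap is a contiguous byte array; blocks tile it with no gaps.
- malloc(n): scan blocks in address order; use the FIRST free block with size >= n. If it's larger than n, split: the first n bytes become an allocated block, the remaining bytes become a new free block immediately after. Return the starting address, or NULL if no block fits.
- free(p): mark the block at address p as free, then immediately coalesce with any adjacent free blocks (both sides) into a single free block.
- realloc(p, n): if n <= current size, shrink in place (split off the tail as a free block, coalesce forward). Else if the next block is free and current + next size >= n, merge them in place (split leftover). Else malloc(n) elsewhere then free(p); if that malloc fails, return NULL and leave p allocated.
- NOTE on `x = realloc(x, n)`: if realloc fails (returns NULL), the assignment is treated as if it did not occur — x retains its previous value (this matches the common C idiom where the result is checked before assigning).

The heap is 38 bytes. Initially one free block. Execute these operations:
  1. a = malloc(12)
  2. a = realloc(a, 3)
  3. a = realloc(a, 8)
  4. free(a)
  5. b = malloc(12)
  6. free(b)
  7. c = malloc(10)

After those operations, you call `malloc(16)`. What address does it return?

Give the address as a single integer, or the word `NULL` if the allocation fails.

Answer: 10

Derivation:
Op 1: a = malloc(12) -> a = 0; heap: [0-11 ALLOC][12-37 FREE]
Op 2: a = realloc(a, 3) -> a = 0; heap: [0-2 ALLOC][3-37 FREE]
Op 3: a = realloc(a, 8) -> a = 0; heap: [0-7 ALLOC][8-37 FREE]
Op 4: free(a) -> (freed a); heap: [0-37 FREE]
Op 5: b = malloc(12) -> b = 0; heap: [0-11 ALLOC][12-37 FREE]
Op 6: free(b) -> (freed b); heap: [0-37 FREE]
Op 7: c = malloc(10) -> c = 0; heap: [0-9 ALLOC][10-37 FREE]
malloc(16): first-fit scan over [0-9 ALLOC][10-37 FREE] -> 10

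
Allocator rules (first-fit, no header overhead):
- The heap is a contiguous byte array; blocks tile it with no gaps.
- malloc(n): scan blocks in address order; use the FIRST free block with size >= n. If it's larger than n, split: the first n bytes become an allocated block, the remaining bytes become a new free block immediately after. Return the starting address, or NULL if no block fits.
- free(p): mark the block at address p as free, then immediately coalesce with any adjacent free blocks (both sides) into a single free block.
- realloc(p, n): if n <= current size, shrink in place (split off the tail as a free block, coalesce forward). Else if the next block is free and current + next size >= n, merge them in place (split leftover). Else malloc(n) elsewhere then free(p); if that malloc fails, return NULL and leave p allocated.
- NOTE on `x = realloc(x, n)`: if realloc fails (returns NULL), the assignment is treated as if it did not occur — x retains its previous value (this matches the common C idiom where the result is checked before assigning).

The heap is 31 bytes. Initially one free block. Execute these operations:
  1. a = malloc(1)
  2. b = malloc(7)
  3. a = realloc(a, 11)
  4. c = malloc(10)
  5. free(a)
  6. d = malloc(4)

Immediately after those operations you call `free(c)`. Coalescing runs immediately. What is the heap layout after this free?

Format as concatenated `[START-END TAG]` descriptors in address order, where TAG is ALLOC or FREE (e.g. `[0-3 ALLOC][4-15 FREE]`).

Op 1: a = malloc(1) -> a = 0; heap: [0-0 ALLOC][1-30 FREE]
Op 2: b = malloc(7) -> b = 1; heap: [0-0 ALLOC][1-7 ALLOC][8-30 FREE]
Op 3: a = realloc(a, 11) -> a = 8; heap: [0-0 FREE][1-7 ALLOC][8-18 ALLOC][19-30 FREE]
Op 4: c = malloc(10) -> c = 19; heap: [0-0 FREE][1-7 ALLOC][8-18 ALLOC][19-28 ALLOC][29-30 FREE]
Op 5: free(a) -> (freed a); heap: [0-0 FREE][1-7 ALLOC][8-18 FREE][19-28 ALLOC][29-30 FREE]
Op 6: d = malloc(4) -> d = 8; heap: [0-0 FREE][1-7 ALLOC][8-11 ALLOC][12-18 FREE][19-28 ALLOC][29-30 FREE]
free(c): c = 19 -> block [19-28 ALLOC]; mark free, coalesce with adjacent free neighbors -> [0-0 FREE][1-7 ALLOC][8-11 ALLOC][12-30 FREE]

Answer: [0-0 FREE][1-7 ALLOC][8-11 ALLOC][12-30 FREE]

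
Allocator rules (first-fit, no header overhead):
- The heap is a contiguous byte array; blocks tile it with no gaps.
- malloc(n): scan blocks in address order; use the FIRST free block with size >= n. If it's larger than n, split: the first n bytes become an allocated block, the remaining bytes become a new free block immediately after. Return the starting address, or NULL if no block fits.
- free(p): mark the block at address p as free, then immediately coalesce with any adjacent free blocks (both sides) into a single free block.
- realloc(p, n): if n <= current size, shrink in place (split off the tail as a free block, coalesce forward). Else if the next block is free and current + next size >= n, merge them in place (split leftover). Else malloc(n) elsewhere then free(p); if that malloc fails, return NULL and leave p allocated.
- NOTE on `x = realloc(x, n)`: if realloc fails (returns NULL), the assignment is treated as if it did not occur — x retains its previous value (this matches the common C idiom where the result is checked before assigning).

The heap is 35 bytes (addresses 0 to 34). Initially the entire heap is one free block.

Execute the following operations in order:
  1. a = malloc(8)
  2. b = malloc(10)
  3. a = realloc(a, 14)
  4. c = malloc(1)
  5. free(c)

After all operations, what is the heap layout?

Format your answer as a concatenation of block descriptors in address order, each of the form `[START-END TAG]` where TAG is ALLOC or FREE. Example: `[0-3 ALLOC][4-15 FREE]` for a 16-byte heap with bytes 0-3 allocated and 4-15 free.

Answer: [0-7 FREE][8-17 ALLOC][18-31 ALLOC][32-34 FREE]

Derivation:
Op 1: a = malloc(8) -> a = 0; heap: [0-7 ALLOC][8-34 FREE]
Op 2: b = malloc(10) -> b = 8; heap: [0-7 ALLOC][8-17 ALLOC][18-34 FREE]
Op 3: a = realloc(a, 14) -> a = 18; heap: [0-7 FREE][8-17 ALLOC][18-31 ALLOC][32-34 FREE]
Op 4: c = malloc(1) -> c = 0; heap: [0-0 ALLOC][1-7 FREE][8-17 ALLOC][18-31 ALLOC][32-34 FREE]
Op 5: free(c) -> (freed c); heap: [0-7 FREE][8-17 ALLOC][18-31 ALLOC][32-34 FREE]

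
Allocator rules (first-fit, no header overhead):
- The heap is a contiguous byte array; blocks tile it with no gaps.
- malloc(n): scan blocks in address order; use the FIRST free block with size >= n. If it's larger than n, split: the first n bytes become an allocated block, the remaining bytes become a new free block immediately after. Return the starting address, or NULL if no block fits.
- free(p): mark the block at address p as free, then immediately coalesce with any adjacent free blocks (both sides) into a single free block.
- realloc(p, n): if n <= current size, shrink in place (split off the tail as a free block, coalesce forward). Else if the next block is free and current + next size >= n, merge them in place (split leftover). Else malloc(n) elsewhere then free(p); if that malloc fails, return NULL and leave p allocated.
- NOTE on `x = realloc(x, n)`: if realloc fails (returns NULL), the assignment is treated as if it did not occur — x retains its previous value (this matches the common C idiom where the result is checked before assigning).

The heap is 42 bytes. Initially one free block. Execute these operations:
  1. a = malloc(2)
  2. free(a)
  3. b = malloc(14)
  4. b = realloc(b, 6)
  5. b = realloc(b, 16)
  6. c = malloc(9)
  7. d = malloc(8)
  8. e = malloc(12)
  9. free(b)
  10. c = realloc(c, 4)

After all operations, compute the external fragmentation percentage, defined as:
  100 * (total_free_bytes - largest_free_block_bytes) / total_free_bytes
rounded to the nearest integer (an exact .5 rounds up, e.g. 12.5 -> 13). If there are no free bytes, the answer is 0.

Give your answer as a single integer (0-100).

Answer: 47

Derivation:
Op 1: a = malloc(2) -> a = 0; heap: [0-1 ALLOC][2-41 FREE]
Op 2: free(a) -> (freed a); heap: [0-41 FREE]
Op 3: b = malloc(14) -> b = 0; heap: [0-13 ALLOC][14-41 FREE]
Op 4: b = realloc(b, 6) -> b = 0; heap: [0-5 ALLOC][6-41 FREE]
Op 5: b = realloc(b, 16) -> b = 0; heap: [0-15 ALLOC][16-41 FREE]
Op 6: c = malloc(9) -> c = 16; heap: [0-15 ALLOC][16-24 ALLOC][25-41 FREE]
Op 7: d = malloc(8) -> d = 25; heap: [0-15 ALLOC][16-24 ALLOC][25-32 ALLOC][33-41 FREE]
Op 8: e = malloc(12) -> e = NULL; heap: [0-15 ALLOC][16-24 ALLOC][25-32 ALLOC][33-41 FREE]
Op 9: free(b) -> (freed b); heap: [0-15 FREE][16-24 ALLOC][25-32 ALLOC][33-41 FREE]
Op 10: c = realloc(c, 4) -> c = 16; heap: [0-15 FREE][16-19 ALLOC][20-24 FREE][25-32 ALLOC][33-41 FREE]
Free blocks: [16 5 9] total_free=30 largest=16 -> 100*(30-16)/30 = 1400/30 ≈ 46.667 -> rounds to 47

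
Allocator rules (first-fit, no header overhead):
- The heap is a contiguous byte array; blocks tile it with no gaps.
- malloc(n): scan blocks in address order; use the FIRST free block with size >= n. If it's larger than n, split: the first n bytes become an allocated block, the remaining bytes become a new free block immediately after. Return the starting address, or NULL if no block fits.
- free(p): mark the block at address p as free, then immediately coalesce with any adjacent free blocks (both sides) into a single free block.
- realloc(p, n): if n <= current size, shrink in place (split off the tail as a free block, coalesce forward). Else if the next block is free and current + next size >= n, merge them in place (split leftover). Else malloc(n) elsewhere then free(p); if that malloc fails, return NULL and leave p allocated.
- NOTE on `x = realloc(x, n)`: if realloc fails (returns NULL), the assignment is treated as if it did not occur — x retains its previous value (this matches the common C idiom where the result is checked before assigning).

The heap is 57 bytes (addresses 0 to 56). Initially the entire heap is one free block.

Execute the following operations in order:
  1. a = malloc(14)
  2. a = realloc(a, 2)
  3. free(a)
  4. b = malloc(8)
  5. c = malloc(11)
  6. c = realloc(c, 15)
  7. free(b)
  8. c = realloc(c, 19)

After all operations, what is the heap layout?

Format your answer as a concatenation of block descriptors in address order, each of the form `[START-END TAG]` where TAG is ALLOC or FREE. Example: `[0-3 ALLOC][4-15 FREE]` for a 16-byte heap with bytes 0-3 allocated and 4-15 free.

Answer: [0-7 FREE][8-26 ALLOC][27-56 FREE]

Derivation:
Op 1: a = malloc(14) -> a = 0; heap: [0-13 ALLOC][14-56 FREE]
Op 2: a = realloc(a, 2) -> a = 0; heap: [0-1 ALLOC][2-56 FREE]
Op 3: free(a) -> (freed a); heap: [0-56 FREE]
Op 4: b = malloc(8) -> b = 0; heap: [0-7 ALLOC][8-56 FREE]
Op 5: c = malloc(11) -> c = 8; heap: [0-7 ALLOC][8-18 ALLOC][19-56 FREE]
Op 6: c = realloc(c, 15) -> c = 8; heap: [0-7 ALLOC][8-22 ALLOC][23-56 FREE]
Op 7: free(b) -> (freed b); heap: [0-7 FREE][8-22 ALLOC][23-56 FREE]
Op 8: c = realloc(c, 19) -> c = 8; heap: [0-7 FREE][8-26 ALLOC][27-56 FREE]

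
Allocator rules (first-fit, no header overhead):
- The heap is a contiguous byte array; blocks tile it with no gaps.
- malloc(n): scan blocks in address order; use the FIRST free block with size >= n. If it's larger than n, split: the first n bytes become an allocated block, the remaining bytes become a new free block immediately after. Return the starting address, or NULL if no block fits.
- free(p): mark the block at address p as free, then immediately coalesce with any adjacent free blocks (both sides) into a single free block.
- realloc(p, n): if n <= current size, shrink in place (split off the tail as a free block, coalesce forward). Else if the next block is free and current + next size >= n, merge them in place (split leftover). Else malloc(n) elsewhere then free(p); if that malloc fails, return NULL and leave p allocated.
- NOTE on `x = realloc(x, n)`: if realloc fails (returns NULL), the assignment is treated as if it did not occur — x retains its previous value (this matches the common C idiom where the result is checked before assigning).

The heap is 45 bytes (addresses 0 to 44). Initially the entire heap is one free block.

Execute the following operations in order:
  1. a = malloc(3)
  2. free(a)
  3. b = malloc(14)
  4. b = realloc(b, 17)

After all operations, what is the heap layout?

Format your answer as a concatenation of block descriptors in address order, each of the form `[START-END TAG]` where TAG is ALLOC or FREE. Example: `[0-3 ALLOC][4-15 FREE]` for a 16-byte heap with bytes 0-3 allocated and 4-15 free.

Answer: [0-16 ALLOC][17-44 FREE]

Derivation:
Op 1: a = malloc(3) -> a = 0; heap: [0-2 ALLOC][3-44 FREE]
Op 2: free(a) -> (freed a); heap: [0-44 FREE]
Op 3: b = malloc(14) -> b = 0; heap: [0-13 ALLOC][14-44 FREE]
Op 4: b = realloc(b, 17) -> b = 0; heap: [0-16 ALLOC][17-44 FREE]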